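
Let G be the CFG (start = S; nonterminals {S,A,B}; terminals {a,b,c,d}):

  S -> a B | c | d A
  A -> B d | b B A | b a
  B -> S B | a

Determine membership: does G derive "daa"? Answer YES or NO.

CNF form of G:
  S -> T0 A | T2 B | c
  A -> B T0 | T1 T2 | T1 X3
  B -> S B | a
  T0 -> d
  T1 -> b
  T2 -> a
  X3 -> B A

CYK table (by increasing span):
  [0..0]={T0}  "d"  orig:{}
  [1..1]={B,T2}  "a"  orig:{B}
  [2..2]={B,T2}  "a"  orig:{B}
  [0..1]=∅  "da"
  [1..2]={S}  "aa"
  [0..2]=∅  "daa"

S ∉ T[0,2] ⇒ NO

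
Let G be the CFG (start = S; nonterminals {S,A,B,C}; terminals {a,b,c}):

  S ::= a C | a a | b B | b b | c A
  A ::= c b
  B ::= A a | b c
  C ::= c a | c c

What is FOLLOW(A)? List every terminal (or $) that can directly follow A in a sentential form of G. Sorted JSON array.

FIRST iteration:
[1]
  A via A→c b: +{c}
  B via B→A a: +{c}
  B via B→b c: +{b}
  C via C→c a: +{c}
  S via S→a C: +{a}
  S via S→b B: +{b}
  S via S→c A: +{c}
  S: {a,b,c}  A: {c}  B: {b,c}  C: {c}
[2] — fixpoint
  S: {a,b,c}  A: {c}  B: {b,c}  C: {c}

FOLLOW sets:
initialize: $ ∈ FOLLOW(S)
[1]
  B→A a: FOLLOW(A) ⊇ FIRST(a) = {a}; new: +{a}
  S→a C: FOLLOW(C) ⊇ FOLLOW(S) ⊇ {$}; new: +{$}
  S→b B: FOLLOW(B) ⊇ FOLLOW(S) ⊇ {$}; new: +{$}
  S→c A: FOLLOW(A) ⊇ FOLLOW(S) ⊇ {$}; new: +{$}
  FOLLOW[S]={$}  FOLLOW[A]={$,a}  FOLLOW[B]={$}  FOLLOW[C]={$}
[2] done
  FOLLOW[S]={$}  FOLLOW[A]={$,a}  FOLLOW[B]={$}  FOLLOW[C]={$}

FOLLOW(A) = ["$", "a"]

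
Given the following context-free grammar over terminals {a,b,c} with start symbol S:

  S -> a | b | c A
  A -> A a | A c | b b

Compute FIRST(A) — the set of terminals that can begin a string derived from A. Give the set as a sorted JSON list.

FIRST sets, iterate to fixpoint:
pass 1:
  A via A→b b: +{b}
  S via S→a: +{a}
  S via S→b: +{b}
  S via S→c A: +{c}
  FIRST[S]={a,b,c}  FIRST[A]={b}
pass 2: — fixpoint
  FIRST[S]={a,b,c}  FIRST[A]={b}

FIRST(A) = ["b"]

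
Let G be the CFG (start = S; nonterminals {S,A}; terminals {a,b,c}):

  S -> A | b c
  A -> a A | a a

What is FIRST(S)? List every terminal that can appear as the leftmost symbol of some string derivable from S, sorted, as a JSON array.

FIRST iteration:
pass 1:
  A via A→a A: +{a}
  S via S→A: +{a}
  S via S→b c: +{b}
  S: {a,b}  A: {a}
pass 2: (no change)
  S: {a,b}  A: {a}

FIRST(S) = ["a", "b"]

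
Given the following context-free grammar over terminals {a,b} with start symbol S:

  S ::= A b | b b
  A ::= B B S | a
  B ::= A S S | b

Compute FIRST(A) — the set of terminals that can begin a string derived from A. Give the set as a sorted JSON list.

Compute FIRST by fixpoint:
iter 1:
  A via A→a: +{a}
  B via B→A S S: +{a}
  B via B→b: +{b}
  S via S→A b: +{a}
  S via S→b b: +{b}
  FIRST[S]={a,b}  FIRST[A]={a}  FIRST[B]={a,b}
iter 2:
  A via A→B B S: +{b}
  FIRST[S]={a,b}  FIRST[A]={a,b}  FIRST[B]={a,b}
iter 3: done
  FIRST[S]={a,b}  FIRST[A]={a,b}  FIRST[B]={a,b}

FIRST(A) = ["a", "b"]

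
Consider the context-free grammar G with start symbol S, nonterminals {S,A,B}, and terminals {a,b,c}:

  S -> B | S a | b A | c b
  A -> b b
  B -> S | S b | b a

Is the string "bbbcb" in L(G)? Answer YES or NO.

Convert to CNF:
  S -> S T0 | S T1 | T0 A | T0 T1 | T2 T0
  A -> T0 T0
  B -> S T0 | S T1 | T0 A | T0 T1 | T2 T0
  T0 -> b
  T1 -> a
  T2 -> c

CYK fill:
  T[0,0] 'b' = {T0}  orig:{}
  T[1,1] 'b' = {T0}  orig:{}
  T[2,2] 'b' = {T0}  orig:{}
  T[3,3] 'c' = {T2}  orig:{}
  T[4,4] 'b' = {T0}  orig:{}
  T[0,1] 'bb' = {A}
  T[1,2] 'bb' = {A}
  T[2,3] 'bc' = ∅
  T[3,4] 'cb' = {B,S}
  T[0,2] 'bbb' = {B,S}
  T[1,3] 'bbc' = ∅
  T[2,4] 'bcb' = ∅
  T[0,3] 'bbbc' = ∅
  T[1,4] 'bbcb' = ∅
  T[0,4] 'bbbcb' = ∅

S ∉ T[0,4] ⇒ NO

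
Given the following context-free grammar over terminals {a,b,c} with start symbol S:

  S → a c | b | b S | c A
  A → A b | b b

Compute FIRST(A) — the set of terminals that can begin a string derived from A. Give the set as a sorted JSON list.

FIRST iteration:
[1]
  A via A→b b: +{b}
  S via S→a c: +{a}
  S via S→b: +{b}
  S via S→c A: +{c}
  FIRST(S)={a,b,c}  FIRST(A)={b}
[2] done
  FIRST(S)={a,b,c}  FIRST(A)={b}

FIRST(A) = ["b"]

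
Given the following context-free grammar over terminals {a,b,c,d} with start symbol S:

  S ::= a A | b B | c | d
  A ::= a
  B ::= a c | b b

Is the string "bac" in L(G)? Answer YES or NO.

Convert to CNF:
  S -> T0 A | T2 B | c | d
  A -> a
  B -> T0 T1 | T2 T2
  T0 -> a
  T1 -> c
  T2 -> b

CYK fill:
  cell(0,0) b: {T2}  orig:{}
  cell(1,1) a: {A,T0}  orig:{A}
  cell(2,2) c: {S,T1}  orig:{S}
  cell(0,1) ba: ∅
  cell(1,2) ac: {B}
  cell(0,2) bac: {S}

S ∈ T[0,2] ⇒ YES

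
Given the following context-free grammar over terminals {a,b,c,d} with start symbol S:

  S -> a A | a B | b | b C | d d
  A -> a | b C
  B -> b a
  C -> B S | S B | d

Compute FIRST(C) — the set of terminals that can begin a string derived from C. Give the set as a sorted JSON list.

FIRST sets, iterate to fixpoint:
[1]
  A via A→a: +{a}
  A via A→b C: +{b}
  B via B→b a: +{b}
  C via C→B S: +{b}
  C via C→d: +{d}
  S via S→a A: +{a}
  S via S→b: +{b}
  S via S→d d: +{d}
  FIRST[S]={a,b,d}  FIRST[A]={a,b}  FIRST[B]={b}  FIRST[C]={b,d}
[2]
  C via C→S B: +{a}
  FIRST[S]={a,b,d}  FIRST[A]={a,b}  FIRST[B]={b}  FIRST[C]={a,b,d}
[3] (stable)
  FIRST[S]={a,b,d}  FIRST[A]={a,b}  FIRST[B]={b}  FIRST[C]={a,b,d}

FIRST(C) = ["a", "b", "d"]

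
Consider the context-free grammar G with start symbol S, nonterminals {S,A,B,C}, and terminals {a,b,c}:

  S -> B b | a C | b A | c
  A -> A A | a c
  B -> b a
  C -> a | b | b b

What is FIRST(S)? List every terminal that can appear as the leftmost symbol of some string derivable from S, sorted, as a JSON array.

Compute FIRST by fixpoint:
pass 1:
  A via A→a c: +{a}
  B via B→b a: +{b}
  C via C→a: +{a}
  C via C→b: +{b}
  S via S→B b: +{b}
  S via S→a C: +{a}
  S via S→c: +{c}
  S: {a,b,c}  A: {a}  B: {b}  C: {a,b}
pass 2: (no change)
  S: {a,b,c}  A: {a}  B: {b}  C: {a,b}

FIRST(S) = ["a", "b", "c"]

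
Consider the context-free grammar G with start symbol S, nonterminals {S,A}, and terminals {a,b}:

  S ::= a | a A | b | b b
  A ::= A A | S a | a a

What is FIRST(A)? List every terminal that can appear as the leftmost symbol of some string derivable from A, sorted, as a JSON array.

FIRST sets, iterate to fixpoint:
[1]
  A via A→a a: +{a}
  S via S→a: +{a}
  S via S→b: +{b}
  S: {a,b}  A: {a}
[2]
  A via A→S a: +{b}
  S: {a,b}  A: {a,b}
[3] (no change)
  S: {a,b}  A: {a,b}

FIRST(A) = ["a", "b"]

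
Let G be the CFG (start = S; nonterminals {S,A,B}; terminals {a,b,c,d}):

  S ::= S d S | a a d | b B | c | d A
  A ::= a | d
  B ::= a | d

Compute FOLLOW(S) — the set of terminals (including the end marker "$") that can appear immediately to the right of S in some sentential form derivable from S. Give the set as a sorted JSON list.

FIRST sets, iterate to fixpoint:
[1]
  A via A→a: +{a}
  A via A→d: +{d}
  B via B→a: +{a}
  B via B→d: +{d}
  S via S→a a d: +{a}
  S via S→b B: +{b}
  S via S→c: +{c}
  S via S→d A: +{d}
  S: {a,b,c,d}  A: {a,d}  B: {a,d}
[2] — fixpoint
  S: {a,b,c,d}  A: {a,d}  B: {a,d}

FOLLOW sets:
initialize: $ ∈ FOLLOW(S)
[1]
  S→S d S: FOLLOW(S) ⊇ FIRST(d) = {d}; new: +{d}
  S→b B: FOLLOW(B) ⊇ FOLLOW(S) ⊇ {$,d}; new: +{$,d}
  S→d A: FOLLOW(A) ⊇ FOLLOW(S) ⊇ {$,d}; new: +{$,d}
  FOLLOW[S]={$,d}  FOLLOW[A]={$,d}  FOLLOW[B]={$,d}
[2] done
  FOLLOW[S]={$,d}  FOLLOW[A]={$,d}  FOLLOW[B]={$,d}

FOLLOW(S) = ["$", "d"]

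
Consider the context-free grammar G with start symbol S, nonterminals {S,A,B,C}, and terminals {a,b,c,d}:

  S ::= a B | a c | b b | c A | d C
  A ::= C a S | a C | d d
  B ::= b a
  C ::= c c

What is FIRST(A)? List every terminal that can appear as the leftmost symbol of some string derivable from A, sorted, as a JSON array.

FIRST sets, iterate to fixpoint:
[1]
  A via A→a C: +{a}
  A via A→d d: +{d}
  B via B→b a: +{b}
  C via C→c c: +{c}
  S via S→a B: +{a}
  S via S→b b: +{b}
  S via S→c A: +{c}
  S via S→d C: +{d}
  S: {a,b,c,d}  A: {a,d}  B: {b}  C: {c}
[2]
  A via A→C a S: +{c}
  S: {a,b,c,d}  A: {a,c,d}  B: {b}  C: {c}
[3] (stable)
  S: {a,b,c,d}  A: {a,c,d}  B: {b}  C: {c}

FIRST(A) = ["a", "c", "d"]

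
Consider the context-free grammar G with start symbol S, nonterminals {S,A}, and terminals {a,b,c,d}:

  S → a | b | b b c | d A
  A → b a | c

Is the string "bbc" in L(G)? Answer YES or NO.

CNF form of G:
  S -> T0 X4 | T3 A | a | b
  A -> T0 T1 | c
  T0 -> b
  T1 -> a
  T2 -> c
  T3 -> d
  X4 -> T0 T2

CYK fill:
  T[0,0] 'b' = {S,T0}  orig:{S}
  T[1,1] 'b' = {S,T0}  orig:{S}
  T[2,2] 'c' = {A,T2}  orig:{A}
  T[0,1] 'bb' = ∅
  T[1,2] 'bc' = {X4}  orig:{}
  T[0,2] 'bbc' = {S}

S ∈ T[0,2] ⇒ YES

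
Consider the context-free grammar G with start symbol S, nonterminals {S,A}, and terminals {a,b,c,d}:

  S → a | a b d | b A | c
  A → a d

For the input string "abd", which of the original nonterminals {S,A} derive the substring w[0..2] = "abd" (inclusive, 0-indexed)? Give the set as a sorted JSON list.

Convert to CNF:
  S -> T0 X3 | T2 A | a | c
  A -> T0 T1
  T0 -> a
  T1 -> d
  T2 -> b
  X3 -> T2 T1

CYK table (by increasing span) — only the sub-triangle for w[0..2]:
  [0..0]={S,T0}  "a"  orig:{S}
  [1..1]={T2}  "b"  orig:{}
  [2..2]={T1}  "d"  orig:{}
  [0..1]=∅  "ab"
  [1..2]={X3}  "bd"  orig:{}
  [0..2]={S}  "abd"

Original NTs in T[0,2] deriving "abd": ["S"]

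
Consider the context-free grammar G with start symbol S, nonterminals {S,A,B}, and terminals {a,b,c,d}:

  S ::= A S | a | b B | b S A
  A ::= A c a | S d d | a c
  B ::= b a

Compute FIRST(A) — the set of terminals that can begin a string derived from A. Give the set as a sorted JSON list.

FIRST sets, iterate to fixpoint:
pass 1:
  A via A→a c: +{a}
  B via B→b a: +{b}
  S via S→A S: +{a}
  S via S→b B: +{b}
  FIRST(S)={a,b}  FIRST(A)={a}  FIRST(B)={b}
pass 2:
  A via A→S d d: +{b}
  FIRST(S)={a,b}  FIRST(A)={a,b}  FIRST(B)={b}
pass 3: (stable)
  FIRST(S)={a,b}  FIRST(A)={a,b}  FIRST(B)={b}

FIRST(A) = ["a", "b"]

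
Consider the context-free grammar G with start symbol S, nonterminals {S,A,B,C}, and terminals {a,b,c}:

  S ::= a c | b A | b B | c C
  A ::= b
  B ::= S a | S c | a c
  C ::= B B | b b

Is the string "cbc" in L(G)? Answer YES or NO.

CNF form of G:
  S -> T0 T1 | T1 C | T2 A | T2 B
  A -> b
  B -> S T0 | S T1 | T0 T1
  C -> B B | T2 T2
  T0 -> a
  T1 -> c
  T2 -> b

CYK fill:
  cell(0,0) c: {T1}  orig:{}
  cell(1,1) b: {A,T2}  orig:{A}
  cell(2,2) c: {T1}  orig:{}
  cell(0,1) cb: ∅
  cell(1,2) bc: ∅
  cell(0,2) cbc: ∅

S ∉ T[0,2] ⇒ NO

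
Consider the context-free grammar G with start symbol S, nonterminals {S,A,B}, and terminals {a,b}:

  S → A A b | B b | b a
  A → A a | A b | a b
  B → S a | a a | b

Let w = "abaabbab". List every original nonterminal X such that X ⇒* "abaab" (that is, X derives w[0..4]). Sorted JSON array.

Convert to CNF:
  S -> A X2 | B T1 | T1 T0
  A -> A T0 | A T1 | T0 T1
  B -> S T0 | T0 T0 | b
  T0 -> a
  T1 -> b
  X2 -> A T1

CYK table (by increasing span) (cells [i..j] with 0 ≤ i ≤ j ≤ 4 only):
  cell(0,0) a: {T0}  orig:{}
  cell(1,1) b: {B,T1}  orig:{B}
  cell(2,2) a: {T0}  orig:{}
  cell(3,3) a: {T0}  orig:{}
  cell(4,4) b: {B,T1}  orig:{B}
  cell(0,1) ab: {A}
  cell(1,2) ba: {S}
  cell(2,3) aa: {B}
  cell(3,4) ab: {A}
  cell(0,2) aba: {A}
  cell(1,3) baa: {B}
  cell(2,4) aab: {S}
  cell(0,3) abaa: {A}
  cell(1,4) baab: {S}
  cell(0,4) abaab: {A,X2}  orig:{A}

Original NTs in T[0,4] deriving "abaab": ["A"]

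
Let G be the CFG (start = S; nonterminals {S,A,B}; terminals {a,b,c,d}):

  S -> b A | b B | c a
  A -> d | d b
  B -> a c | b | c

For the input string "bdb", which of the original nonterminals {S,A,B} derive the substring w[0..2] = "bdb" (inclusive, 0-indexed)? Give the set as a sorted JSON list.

Convert to CNF:
  S -> T1 A | T1 B | T3 T2
  A -> T0 T1 | d
  B -> T2 T3 | b | c
  T0 -> d
  T1 -> b
  T2 -> a
  T3 -> c

CYK table (by increasing span) (cells [i..j] with 0 ≤ i ≤ j ≤ 2 only):
  [0..0]={B,T1}  "b"  orig:{B}
  [1..1]={A,T0}  "d"  orig:{A}
  [2..2]={B,T1}  "b"  orig:{B}
  [0..1]={S}  "bd"
  [1..2]={A}  "db"
  [0..2]={S}  "bdb"

Original NTs in T[0,2] deriving "bdb": ["S"]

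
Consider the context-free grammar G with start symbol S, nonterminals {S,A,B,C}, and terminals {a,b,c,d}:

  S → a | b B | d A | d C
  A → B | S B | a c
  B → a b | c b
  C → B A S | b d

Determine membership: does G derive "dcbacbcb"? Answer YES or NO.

Convert to CNF:
  S -> T1 B | T3 A | T3 C | a
  A -> S B | T0 T1 | T0 T2 | T2 T1
  B -> T0 T1 | T2 T1
  C -> B X4 | T1 T3
  T0 -> a
  T1 -> b
  T2 -> c
  T3 -> d
  X4 -> A S

Fill CYK table bottom-up:
  T[0,0] 'd' = {T3}  orig:{}
  T[1,1] 'c' = {T2}  orig:{}
  T[2,2] 'b' = {T1}  orig:{}
  T[3,3] 'a' = {S,T0}  orig:{S}
  T[4,4] 'c' = {T2}  orig:{}
  T[5,5] 'b' = {T1}  orig:{}
  T[6,6] 'c' = {T2}  orig:{}
  T[7,7] 'b' = {T1}  orig:{}
  T[0,1] 'dc' = ∅
  T[1,2] 'cb' = {A,B}
  T[2,3] 'ba' = ∅
  T[3,4] 'ac' = {A}
  T[4,5] 'cb' = {A,B}
  T[5,6] 'bc' = ∅
  T[6,7] 'cb' = {A,B}
  T[0,2] 'dcb' = {S}
  T[1,3] 'cba' = {X4}  orig:{}
  T[2,4] 'bac' = ∅
  T[3,5] 'acb' = {A}
  T[4,6] 'cbc' = ∅
  T[5,7] 'bcb' = {S}
  T[0,3] 'dcba' = ∅
  T[1,4] 'cbac' = ∅
  T[2,5] 'bacb' = ∅
  T[3,6] 'acbc' = ∅
  T[4,7] 'cbcb' = ∅
  T[0,4] 'dcbac' = ∅
  T[1,5] 'cbacb' = ∅
  T[2,6] 'bacbc' = ∅
  T[3,7] 'acbcb' = {X4}  orig:{}
  T[0,5] 'dcbacb' = ∅
  T[1,6] 'cbacbc' = ∅
  T[2,7] 'bacbcb' = ∅
  T[0,6] 'dcbacbc' = ∅
  T[1,7] 'cbacbcb' = {C}
  T[0,7] 'dcbacbcb' = {S}

S ∈ T[0,7] ⇒ YES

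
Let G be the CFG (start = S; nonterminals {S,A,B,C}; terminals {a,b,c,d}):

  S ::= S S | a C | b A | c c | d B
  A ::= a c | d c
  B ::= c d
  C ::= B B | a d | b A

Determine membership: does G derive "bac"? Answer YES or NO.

Convert to CNF:
  S -> S S | T0 C | T1 T1 | T2 B | T3 A
  A -> T0 T1 | T2 T1
  B -> T1 T2
  C -> B B | T0 T2 | T3 A
  T0 -> a
  T1 -> c
  T2 -> d
  T3 -> b

CYK fill:
  cell(0,0) b: {T3}  orig:{}
  cell(1,1) a: {T0}  orig:{}
  cell(2,2) c: {T1}  orig:{}
  cell(0,1) ba: ∅
  cell(1,2) ac: {A}
  cell(0,2) bac: {C,S}

S ∈ T[0,2] ⇒ YES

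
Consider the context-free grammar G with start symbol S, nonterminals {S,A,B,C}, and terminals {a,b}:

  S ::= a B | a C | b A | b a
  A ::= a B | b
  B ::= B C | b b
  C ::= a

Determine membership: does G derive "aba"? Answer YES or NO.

CNF form of G:
  S -> T0 B | T0 C | T1 A | T1 T0
  A -> T0 B | b
  B -> B C | T1 T1
  C -> a
  T0 -> a
  T1 -> b

Fill CYK table bottom-up:
  T[0,0] 'a' = {C,T0}  orig:{C}
  T[1,1] 'b' = {A,T1}  orig:{A}
  T[2,2] 'a' = {C,T0}  orig:{C}
  T[0,1] 'ab' = ∅
  T[1,2] 'ba' = {S}
  T[0,2] 'aba' = ∅

S ∉ T[0,2] ⇒ NO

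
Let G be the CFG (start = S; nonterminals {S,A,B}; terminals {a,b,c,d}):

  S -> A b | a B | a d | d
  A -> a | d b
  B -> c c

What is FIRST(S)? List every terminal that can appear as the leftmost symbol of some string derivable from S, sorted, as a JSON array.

FIRST sets, iterate to fixpoint:
[1]
  A via A→a: +{a}
  A via A→d b: +{d}
  B via B→c c: +{c}
  S via S→A b: +{a,d}
  FIRST(S)={a,d}  FIRST(A)={a,d}  FIRST(B)={c}
[2] — fixpoint
  FIRST(S)={a,d}  FIRST(A)={a,d}  FIRST(B)={c}

FIRST(S) = ["a", "d"]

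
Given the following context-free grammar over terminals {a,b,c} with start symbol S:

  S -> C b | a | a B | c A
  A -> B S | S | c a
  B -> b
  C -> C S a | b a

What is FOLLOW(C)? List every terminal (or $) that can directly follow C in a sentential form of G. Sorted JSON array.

FIRST iteration:
round 1:
  A via A→c a: +{c}
  B via B→b: +{b}
  C via C→b a: +{b}
  S via S→C b: +{b}
  S via S→a: +{a}
  S via S→c A: +{c}
  S: {a,b,c}  A: {c}  B: {b}  C: {b}
round 2:
  A via A→B S: +{b}
  A via A→S: +{a}
  S: {a,b,c}  A: {a,b,c}  B: {b}  C: {b}
round 3: done
  S: {a,b,c}  A: {a,b,c}  B: {b}  C: {b}

FOLLOW sets:
FOLLOW(S) := {$}
iter 1:
  A→B S: FOLLOW(B) ⊇ FIRST(S) = {a,b,c}; new: +{a,b,c}
  C→C S a: FOLLOW(C) ⊇ FIRST(S) = {a,b,c}; new: +{a,b,c}
  C→C S a: FOLLOW(S) ⊇ FIRST(a) = {a}; new: +{a}
  S→a B: FOLLOW(B) ⊇ FOLLOW(S) ⊇ {$,a}; new: +{$}
  S→c A: FOLLOW(A) ⊇ FOLLOW(S) ⊇ {$,a}; new: +{$,a}
  FOLLOW(S)={$,a}  FOLLOW(A)={$,a}  FOLLOW(B)={$,a,b,c}  FOLLOW(C)={a,b,c}
iter 2: (stable)
  FOLLOW(S)={$,a}  FOLLOW(A)={$,a}  FOLLOW(B)={$,a,b,c}  FOLLOW(C)={a,b,c}

FOLLOW(C) = ["a", "b", "c"]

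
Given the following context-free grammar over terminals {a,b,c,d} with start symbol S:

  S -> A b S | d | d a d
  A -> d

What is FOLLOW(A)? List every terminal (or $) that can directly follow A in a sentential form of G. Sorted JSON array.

FIRST iteration:
pass 1:
  A via A→d: +{d}
  S via S→A b S: +{d}
  FIRST[S]={d}  FIRST[A]={d}
pass 2: done
  FIRST[S]={d}  FIRST[A]={d}

FOLLOW sets:
FOLLOW(S) := {$}
iter 1:
  S→A b S: FOLLOW(A) ⊇ FIRST(b) = {b}; new: +{b}
  S: {$}  A: {b}
iter 2: (no change)
  S: {$}  A: {b}

FOLLOW(A) = ["b"]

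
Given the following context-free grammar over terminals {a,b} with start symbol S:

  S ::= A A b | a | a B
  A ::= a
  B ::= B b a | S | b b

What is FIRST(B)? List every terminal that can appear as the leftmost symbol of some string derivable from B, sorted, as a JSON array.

FIRST sets, iterate to fixpoint:
iter 1:
  A via A→a: +{a}
  B via B→b b: +{b}
  S via S→A A b: +{a}
  S: {a}  A: {a}  B: {b}
iter 2:
  B via B→S: +{a}
  S: {a}  A: {a}  B: {a,b}
iter 3: (no change)
  S: {a}  A: {a}  B: {a,b}

FIRST(B) = ["a", "b"]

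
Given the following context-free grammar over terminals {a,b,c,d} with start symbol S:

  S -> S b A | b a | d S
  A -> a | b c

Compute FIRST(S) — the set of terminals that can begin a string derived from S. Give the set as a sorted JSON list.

FIRST iteration:
iter 1:
  A via A→a: +{a}
  A via A→b c: +{b}
  S via S→b a: +{b}
  S via S→d S: +{d}
  FIRST(S)={b,d}  FIRST(A)={a,b}
iter 2: (stable)
  FIRST(S)={b,d}  FIRST(A)={a,b}

FIRST(S) = ["b", "d"]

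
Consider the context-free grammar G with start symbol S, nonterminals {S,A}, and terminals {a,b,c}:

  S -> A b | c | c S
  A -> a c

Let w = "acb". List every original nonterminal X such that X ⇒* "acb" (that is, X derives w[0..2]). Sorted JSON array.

CNF form of G:
  S -> A T2 | T1 S | c
  A -> T0 T1
  T0 -> a
  T1 -> c
  T2 -> b

CYK table (by increasing span) (cells [i..j] with 0 ≤ i ≤ j ≤ 2 only):
  [0..0]={T0}  "a"  orig:{}
  [1..1]={S,T1}  "c"  orig:{S}
  [2..2]={T2}  "b"  orig:{}
  [0..1]={A}  "ac"
  [1..2]=∅  "cb"
  [0..2]={S}  "acb"

Original NTs in T[0,2] deriving "acb": ["S"]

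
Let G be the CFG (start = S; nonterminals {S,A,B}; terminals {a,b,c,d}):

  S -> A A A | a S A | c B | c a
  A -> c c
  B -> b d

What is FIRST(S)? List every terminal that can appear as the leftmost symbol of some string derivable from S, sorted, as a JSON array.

Compute FIRST by fixpoint:
round 1:
  A via A→c c: +{c}
  B via B→b d: +{b}
  S via S→A A A: +{c}
  S via S→a S A: +{a}
  FIRST[S]={a,c}  FIRST[A]={c}  FIRST[B]={b}
round 2: — fixpoint
  FIRST[S]={a,c}  FIRST[A]={c}  FIRST[B]={b}

FIRST(S) = ["a", "c"]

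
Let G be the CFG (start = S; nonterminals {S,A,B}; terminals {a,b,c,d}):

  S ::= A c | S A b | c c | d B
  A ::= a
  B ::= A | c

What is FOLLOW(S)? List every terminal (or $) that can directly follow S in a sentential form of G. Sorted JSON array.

FIRST sets, iterate to fixpoint:
[1]
  A via A→a: +{a}
  B via B→A: +{a}
  B via B→c: +{c}
  S via S→A c: +{a}
  S via S→c c: +{c}
  S via S→d B: +{d}
  S: {a,c,d}  A: {a}  B: {a,c}
[2] — fixpoint
  S: {a,c,d}  A: {a}  B: {a,c}

FOLLOW sets:
FOLLOW(S) := {$}
[1]
  S→A c: FOLLOW(A) ⊇ FIRST(c) = {c}; new: +{c}
  S→S A b: FOLLOW(S) ⊇ FIRST(A) = {a}; new: +{a}
  S→S A b: FOLLOW(A) ⊇ FIRST(b) = {b}; new: +{b}
  S→d B: FOLLOW(B) ⊇ FOLLOW(S) ⊇ {$,a}; new: +{$,a}
  FOLLOW(S)={$,a}  FOLLOW(A)={b,c}  FOLLOW(B)={$,a}
[2]
  B→A: FOLLOW(A) ⊇ FOLLOW(B) ⊇ {$,a}; new: +{$,a}
  FOLLOW(S)={$,a}  FOLLOW(A)={$,a,b,c}  FOLLOW(B)={$,a}
[3] — fixpoint
  FOLLOW(S)={$,a}  FOLLOW(A)={$,a,b,c}  FOLLOW(B)={$,a}

FOLLOW(S) = ["$", "a"]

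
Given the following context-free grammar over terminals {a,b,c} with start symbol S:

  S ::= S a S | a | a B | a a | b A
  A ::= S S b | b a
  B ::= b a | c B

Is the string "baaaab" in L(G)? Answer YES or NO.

Convert to CNF:
  S -> S X4 | T0 A | T1 B | T1 T1 | a
  A -> S X3 | T0 T1
  B -> T0 T1 | T2 B
  T0 -> b
  T1 -> a
  T2 -> c
  X3 -> S T0
  X4 -> T1 S

Fill CYK table bottom-up:
  cell(0,0) b: {T0}  orig:{}
  cell(1,1) a: {S,T1}  orig:{S}
  cell(2,2) a: {S,T1}  orig:{S}
  cell(3,3) a: {S,T1}  orig:{S}
  cell(4,4) a: {S,T1}  orig:{S}
  cell(5,5) b: {T0}  orig:{}
  cell(0,1) ba: {A,B}
  cell(1,2) aa: {S,X4}  orig:{S}
  cell(2,3) aa: {S,X4}  orig:{S}
  cell(3,4) aa: {S,X4}  orig:{S}
  cell(4,5) ab: {X3}  orig:{}
  cell(0,2) baa: ∅
  cell(1,3) aaa: {S,X4}  orig:{S}
  cell(2,4) aaa: {S,X4}  orig:{S}
  cell(3,5) aab: {A,X3}  orig:{A}
  cell(0,3) baaa: ∅
  cell(1,4) aaaa: {S,X4}  orig:{S}
  cell(2,5) aaab: {A,X3}  orig:{A}
  cell(0,4) baaaa: ∅
  cell(1,5) aaaab: {A,X3}  orig:{A}
  cell(0,5) baaaab: {S}

S ∈ T[0,5] ⇒ YES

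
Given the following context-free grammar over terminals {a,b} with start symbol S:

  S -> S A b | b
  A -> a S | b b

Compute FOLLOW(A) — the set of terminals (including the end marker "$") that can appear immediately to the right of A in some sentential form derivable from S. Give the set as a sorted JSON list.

FIRST iteration:
pass 1:
  A via A→a S: +{a}
  A via A→b b: +{b}
  S via S→b: +{b}
  S: {b}  A: {a,b}
pass 2: done
  S: {b}  A: {a,b}

Compute FOLLOW by fixpoint:
FOLLOW(S) := {$}
round 1:
  S→S A b: FOLLOW(S) ⊇ FIRST(A) = {a,b}; new: +{a,b}
  S→S A b: FOLLOW(A) ⊇ FIRST(b) = {b}; new: +{b}
  FOLLOW[S]={$,a,b}  FOLLOW[A]={b}
round 2: (stable)
  FOLLOW[S]={$,a,b}  FOLLOW[A]={b}

FOLLOW(A) = ["b"]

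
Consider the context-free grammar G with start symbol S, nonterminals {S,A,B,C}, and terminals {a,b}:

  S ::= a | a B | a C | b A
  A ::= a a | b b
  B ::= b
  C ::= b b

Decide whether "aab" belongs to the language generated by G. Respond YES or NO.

Convert to CNF:
  S -> T0 B | T0 C | T1 A | a
  A -> T0 T0 | T1 T1
  B -> b
  C -> T1 T1
  T0 -> a
  T1 -> b

Fill CYK table bottom-up:
  cell(0,0) a: {S,T0}  orig:{S}
  cell(1,1) a: {S,T0}  orig:{S}
  cell(2,2) b: {B,T1}  orig:{B}
  cell(0,1) aa: {A}
  cell(1,2) ab: {S}
  cell(0,2) aab: ∅

S ∉ T[0,2] ⇒ NO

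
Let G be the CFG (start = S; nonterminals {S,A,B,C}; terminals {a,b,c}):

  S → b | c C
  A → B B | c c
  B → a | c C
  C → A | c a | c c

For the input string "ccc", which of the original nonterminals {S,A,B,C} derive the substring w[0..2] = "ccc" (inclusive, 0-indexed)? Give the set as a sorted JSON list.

Convert to CNF:
  S -> T0 C | b
  A -> B B | T0 T0
  B -> T0 C | a
  C -> B B | T0 T0 | T0 T1
  T0 -> c
  T1 -> a

CYK fill (cells [i..j] with 0 ≤ i ≤ j ≤ 2 only):
  T[0,0] 'c' = {T0}  orig:{}
  T[1,1] 'c' = {T0}  orig:{}
  T[2,2] 'c' = {T0}  orig:{}
  T[0,1] 'cc' = {A,C}
  T[1,2] 'cc' = {A,C}
  T[0,2] 'ccc' = {B,S}

Original NTs in T[0,2] deriving "ccc": ["B", "S"]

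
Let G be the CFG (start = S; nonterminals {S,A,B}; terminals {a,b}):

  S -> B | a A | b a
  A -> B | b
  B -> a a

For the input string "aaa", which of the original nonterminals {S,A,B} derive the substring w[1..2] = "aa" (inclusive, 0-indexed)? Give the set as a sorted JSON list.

CNF form of G:
  S -> T0 A | T0 T0 | T1 T0
  A -> T0 T0 | b
  B -> T0 T0
  T0 -> a
  T1 -> b

CYK fill — only the sub-triangle for w[1..2]:
  [1..1]={T0}  "a"  orig:{}
  [2..2]={T0}  "a"  orig:{}
  [1..2]={A,B,S}  "aa"

Original NTs in T[1,2] deriving "aa": ["A", "B", "S"]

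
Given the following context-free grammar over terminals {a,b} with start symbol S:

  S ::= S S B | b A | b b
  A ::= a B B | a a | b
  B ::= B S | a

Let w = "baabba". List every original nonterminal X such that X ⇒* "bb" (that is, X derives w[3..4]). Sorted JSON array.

CNF form of G:
  S -> S X3 | T1 A | T1 T1
  A -> T0 T0 | T0 X2 | b
  B -> B S | a
  T0 -> a
  T1 -> b
  X2 -> B B
  X3 -> S B

CYK fill (cells [i..j] with 3 ≤ i ≤ j ≤ 4 only):
  T[3,3] 'b' = {A,T1}  orig:{A}
  T[4,4] 'b' = {A,T1}  orig:{A}
  T[3,4] 'bb' = {S}

Original NTs in T[3,4] deriving "bb": ["S"]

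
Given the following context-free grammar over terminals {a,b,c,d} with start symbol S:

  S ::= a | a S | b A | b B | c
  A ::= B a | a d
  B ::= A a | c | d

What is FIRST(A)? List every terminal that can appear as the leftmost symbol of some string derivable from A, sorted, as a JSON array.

Compute FIRST by fixpoint:
iter 1:
  A via A→a d: +{a}
  B via B→A a: +{a}
  B via B→c: +{c}
  B via B→d: +{d}
  S via S→a: +{a}
  S via S→b A: +{b}
  S via S→c: +{c}
  FIRST(S)={a,b,c}  FIRST(A)={a}  FIRST(B)={a,c,d}
iter 2:
  A via A→B a: +{c,d}
  FIRST(S)={a,b,c}  FIRST(A)={a,c,d}  FIRST(B)={a,c,d}
iter 3: (no change)
  FIRST(S)={a,b,c}  FIRST(A)={a,c,d}  FIRST(B)={a,c,d}

FIRST(A) = ["a", "c", "d"]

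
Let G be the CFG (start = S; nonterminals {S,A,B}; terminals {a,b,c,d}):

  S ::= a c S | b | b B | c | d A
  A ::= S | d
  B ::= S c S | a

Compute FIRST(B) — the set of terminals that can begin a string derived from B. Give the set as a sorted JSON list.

FIRST iteration:
[1]
  A via A→d: +{d}
  B via B→a: +{a}
  S via S→a c S: +{a}
  S via S→b: +{b}
  S via S→c: +{c}
  S via S→d A: +{d}
  FIRST(S)={a,b,c,d}  FIRST(A)={d}  FIRST(B)={a}
[2]
  A via A→S: +{a,b,c}
  B via B→S c S: +{b,c,d}
  FIRST(S)={a,b,c,d}  FIRST(A)={a,b,c,d}  FIRST(B)={a,b,c,d}
[3] (no change)
  FIRST(S)={a,b,c,d}  FIRST(A)={a,b,c,d}  FIRST(B)={a,b,c,d}

FIRST(B) = ["a", "b", "c", "d"]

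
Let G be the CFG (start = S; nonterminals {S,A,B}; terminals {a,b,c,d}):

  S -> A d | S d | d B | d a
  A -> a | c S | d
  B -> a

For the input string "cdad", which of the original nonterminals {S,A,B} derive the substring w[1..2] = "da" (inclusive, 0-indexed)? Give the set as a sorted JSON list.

Convert to CNF:
  S -> A T1 | S T1 | T1 B | T1 T2
  A -> T0 S | a | d
  B -> a
  T0 -> c
  T1 -> d
  T2 -> a

CYK fill (cells [i..j] with 1 ≤ i ≤ j ≤ 2 only):
  T[1,1] 'd' = {A,T1}  orig:{A}
  T[2,2] 'a' = {A,B,T2}  orig:{A,B}
  T[1,2] 'da' = {S}

Original NTs in T[1,2] deriving "da": ["S"]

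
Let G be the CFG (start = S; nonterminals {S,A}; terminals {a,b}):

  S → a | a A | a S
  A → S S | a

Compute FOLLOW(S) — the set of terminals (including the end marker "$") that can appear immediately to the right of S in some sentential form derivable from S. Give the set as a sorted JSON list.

Compute FIRST by fixpoint:
[1]
  A via A→a: +{a}
  S via S→a: +{a}
  FIRST[S]={a}  FIRST[A]={a}
[2] — fixpoint
  FIRST[S]={a}  FIRST[A]={a}

FOLLOW sets:
seed FOLLOW(S) with $
round 1:
  A→S S: FOLLOW(S) ⊇ FIRST(S) = {a}; new: +{a}
  S→a A: FOLLOW(A) ⊇ FOLLOW(S) ⊇ {$,a}; new: +{$,a}
  FOLLOW(S)={$,a}  FOLLOW(A)={$,a}
round 2: (stable)
  FOLLOW(S)={$,a}  FOLLOW(A)={$,a}

FOLLOW(S) = ["$", "a"]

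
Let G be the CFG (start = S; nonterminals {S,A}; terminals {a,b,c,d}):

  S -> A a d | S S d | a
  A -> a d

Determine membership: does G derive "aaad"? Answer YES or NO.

CNF form of G:
  S -> A X2 | S X3 | a
  A -> T0 T1
  T0 -> a
  T1 -> d
  X2 -> T0 T1
  X3 -> S T1

CYK fill:
  cell(0,0) a: {S,T0}  orig:{S}
  cell(1,1) a: {S,T0}  orig:{S}
  cell(2,2) a: {S,T0}  orig:{S}
  cell(3,3) d: {T1}  orig:{}
  cell(0,1) aa: ∅
  cell(1,2) aa: ∅
  cell(2,3) ad: {A,X2,X3}  orig:{A}
  cell(0,2) aaa: ∅
  cell(1,3) aad: {S}
  cell(0,3) aaad: ∅

S ∉ T[0,3] ⇒ NO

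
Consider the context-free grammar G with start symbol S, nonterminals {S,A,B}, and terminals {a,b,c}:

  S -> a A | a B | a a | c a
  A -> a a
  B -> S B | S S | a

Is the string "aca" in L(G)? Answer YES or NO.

CNF form of G:
  S -> T0 A | T0 B | T0 T0 | T1 T0
  A -> T0 T0
  B -> S B | S S | a
  T0 -> a
  T1 -> c

Fill CYK table bottom-up:
  [0..0]={B,T0}  "a"  orig:{B}
  [1..1]={T1}  "c"  orig:{}
  [2..2]={B,T0}  "a"  orig:{B}
  [0..1]=∅  "ac"
  [1..2]={S}  "ca"
  [0..2]=∅  "aca"

S ∉ T[0,2] ⇒ NO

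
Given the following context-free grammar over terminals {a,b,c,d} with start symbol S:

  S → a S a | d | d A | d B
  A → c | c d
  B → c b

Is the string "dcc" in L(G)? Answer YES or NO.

Convert to CNF:
  S -> T1 A | T1 B | T3 X4 | d
  A -> T0 T1 | c
  B -> T0 T2
  T0 -> c
  T1 -> d
  T2 -> b
  T3 -> a
  X4 -> S T3

CYK fill:
  T[0,0] 'd' = {S,T1}  orig:{S}
  T[1,1] 'c' = {A,T0}  orig:{A}
  T[2,2] 'c' = {A,T0}  orig:{A}
  T[0,1] 'dc' = {S}
  T[1,2] 'cc' = ∅
  T[0,2] 'dcc' = ∅

S ∉ T[0,2] ⇒ NO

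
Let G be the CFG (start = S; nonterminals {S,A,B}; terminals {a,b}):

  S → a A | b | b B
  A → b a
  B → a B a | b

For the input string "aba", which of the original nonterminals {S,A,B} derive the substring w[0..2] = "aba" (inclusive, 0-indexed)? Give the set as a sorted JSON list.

Convert to CNF:
  S -> T0 B | T1 A | b
  A -> T0 T1
  B -> T1 X2 | b
  T0 -> b
  T1 -> a
  X2 -> B T1

CYK fill, restricted to cells inside w[0..2]:
  cell(0,0) a: {T1}  orig:{}
  cell(1,1) b: {B,S,T0}  orig:{B,S}
  cell(2,2) a: {T1}  orig:{}
  cell(0,1) ab: ∅
  cell(1,2) ba: {A,X2}  orig:{A}
  cell(0,2) aba: {B,S}

Original NTs in T[0,2] deriving "aba": ["B", "S"]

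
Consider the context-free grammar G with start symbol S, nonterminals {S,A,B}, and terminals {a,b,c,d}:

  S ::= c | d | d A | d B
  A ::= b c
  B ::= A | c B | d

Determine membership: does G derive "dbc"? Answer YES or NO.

Convert to CNF:
  S -> T2 A | T2 B | c | d
  A -> T0 T1
  B -> T0 T1 | T1 B | d
  T0 -> b
  T1 -> c
  T2 -> d

CYK table (by increasing span):
  T[0,0] 'd' = {B,S,T2}  orig:{B,S}
  T[1,1] 'b' = {T0}  orig:{}
  T[2,2] 'c' = {S,T1}  orig:{S}
  T[0,1] 'db' = ∅
  T[1,2] 'bc' = {A,B}
  T[0,2] 'dbc' = {S}

S ∈ T[0,2] ⇒ YES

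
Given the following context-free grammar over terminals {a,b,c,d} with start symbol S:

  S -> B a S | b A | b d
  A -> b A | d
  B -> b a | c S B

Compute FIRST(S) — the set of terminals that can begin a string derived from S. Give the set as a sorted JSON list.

Compute FIRST by fixpoint:
iter 1:
  A via A→b A: +{b}
  A via A→d: +{d}
  B via B→b a: +{b}
  B via B→c S B: +{c}
  S via S→B a S: +{b,c}
  S: {b,c}  A: {b,d}  B: {b,c}
iter 2: (stable)
  S: {b,c}  A: {b,d}  B: {b,c}

FIRST(S) = ["b", "c"]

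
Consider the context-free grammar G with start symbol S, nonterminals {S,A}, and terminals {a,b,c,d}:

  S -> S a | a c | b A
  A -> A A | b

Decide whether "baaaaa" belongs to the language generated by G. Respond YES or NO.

Convert to CNF:
  S -> S T0 | T0 T1 | T2 A
  A -> A A | b
  T0 -> a
  T1 -> c
  T2 -> b

CYK fill:
  [0..0]={A,T2}  "b"  orig:{A}
  [1..1]={T0}  "a"  orig:{}
  [2..2]={T0}  "a"  orig:{}
  [3..3]={T0}  "a"  orig:{}
  [4..4]={T0}  "a"  orig:{}
  [5..5]={T0}  "a"  orig:{}
  [0..1]=∅  "ba"
  [1..2]=∅  "aa"
  [2..3]=∅  "aa"
  [3..4]=∅  "aa"
  [4..5]=∅  "aa"
  [0..2]=∅  "baa"
  [1..3]=∅  "aaa"
  [2..4]=∅  "aaa"
  [3..5]=∅  "aaa"
  [0..3]=∅  "baaa"
  [1..4]=∅  "aaaa"
  [2..5]=∅  "aaaa"
  [0..4]=∅  "baaaa"
  [1..5]=∅  "aaaaa"
  [0..5]=∅  "baaaaa"

S ∉ T[0,5] ⇒ NO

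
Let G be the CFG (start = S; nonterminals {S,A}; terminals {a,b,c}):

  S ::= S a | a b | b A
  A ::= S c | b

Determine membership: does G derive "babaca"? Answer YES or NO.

Convert to CNF:
  S -> S T1 | T1 T2 | T2 A
  A -> S T0 | b
  T0 -> c
  T1 -> a
  T2 -> b

Fill CYK table bottom-up:
  cell(0,0) b: {A,T2}  orig:{A}
  cell(1,1) a: {T1}  orig:{}
  cell(2,2) b: {A,T2}  orig:{A}
  cell(3,3) a: {T1}  orig:{}
  cell(4,4) c: {T0}  orig:{}
  cell(5,5) a: {T1}  orig:{}
  cell(0,1) ba: ∅
  cell(1,2) ab: {S}
  cell(2,3) ba: ∅
  cell(3,4) ac: ∅
  cell(4,5) ca: ∅
  cell(0,2) bab: ∅
  cell(1,3) aba: {S}
  cell(2,4) bac: ∅
  cell(3,5) aca: ∅
  cell(0,3) baba: ∅
  cell(1,4) abac: {A}
  cell(2,5) baca: ∅
  cell(0,4) babac: {S}
  cell(1,5) abaca: ∅
  cell(0,5) babaca: {S}

S ∈ T[0,5] ⇒ YES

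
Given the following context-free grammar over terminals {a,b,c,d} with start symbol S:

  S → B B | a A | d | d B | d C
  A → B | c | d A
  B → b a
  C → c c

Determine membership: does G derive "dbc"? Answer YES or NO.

Convert to CNF:
  S -> B B | T1 A | T2 B | T2 C | d
  A -> T0 T1 | T2 A | c
  B -> T0 T1
  C -> T3 T3
  T0 -> b
  T1 -> a
  T2 -> d
  T3 -> c

CYK table (by increasing span):
  [0..0]={S,T2}  "d"  orig:{S}
  [1..1]={T0}  "b"  orig:{}
  [2..2]={A,T3}  "c"  orig:{A}
  [0..1]=∅  "db"
  [1..2]=∅  "bc"
  [0..2]=∅  "dbc"

S ∉ T[0,2] ⇒ NO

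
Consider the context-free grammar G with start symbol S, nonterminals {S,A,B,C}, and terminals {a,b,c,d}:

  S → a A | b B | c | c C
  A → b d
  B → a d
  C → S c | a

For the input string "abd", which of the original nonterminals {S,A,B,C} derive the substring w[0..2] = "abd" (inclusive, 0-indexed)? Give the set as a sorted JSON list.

CNF form of G:
  S -> T0 B | T2 A | T3 C | c
  A -> T0 T1
  B -> T2 T1
  C -> S T3 | a
  T0 -> b
  T1 -> d
  T2 -> a
  T3 -> c

CYK fill, restricted to cells inside w[0..2]:
  cell(0,0) a: {C,T2}  orig:{C}
  cell(1,1) b: {T0}  orig:{}
  cell(2,2) d: {T1}  orig:{}
  cell(0,1) ab: ∅
  cell(1,2) bd: {A}
  cell(0,2) abd: {S}

Original NTs in T[0,2] deriving "abd": ["S"]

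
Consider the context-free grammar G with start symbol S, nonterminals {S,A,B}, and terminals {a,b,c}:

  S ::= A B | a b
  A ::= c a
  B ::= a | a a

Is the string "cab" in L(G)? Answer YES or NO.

Convert to CNF:
  S -> A B | T1 T2
  A -> T0 T1
  B -> T1 T1 | a
  T0 -> c
  T1 -> a
  T2 -> b

CYK table (by increasing span):
  T[0,0] 'c' = {T0}  orig:{}
  T[1,1] 'a' = {B,T1}  orig:{B}
  T[2,2] 'b' = {T2}  orig:{}
  T[0,1] 'ca' = {A}
  T[1,2] 'ab' = {S}
  T[0,2] 'cab' = ∅

S ∉ T[0,2] ⇒ NO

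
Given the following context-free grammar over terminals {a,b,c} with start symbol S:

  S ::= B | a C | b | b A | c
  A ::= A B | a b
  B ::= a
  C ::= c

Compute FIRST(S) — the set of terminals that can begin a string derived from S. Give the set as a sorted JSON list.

FIRST iteration:
[1]
  A via A→a b: +{a}
  B via B→a: +{a}
  C via C→c: +{c}
  S via S→B: +{a}
  S via S→b: +{b}
  S via S→c: +{c}
  S: {a,b,c}  A: {a}  B: {a}  C: {c}
[2] (no change)
  S: {a,b,c}  A: {a}  B: {a}  C: {c}

FIRST(S) = ["a", "b", "c"]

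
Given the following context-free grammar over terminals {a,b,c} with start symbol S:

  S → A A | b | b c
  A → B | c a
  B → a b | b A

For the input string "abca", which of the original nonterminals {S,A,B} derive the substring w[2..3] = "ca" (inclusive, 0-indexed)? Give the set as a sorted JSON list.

Convert to CNF:
  S -> A A | T1 T2 | b
  A -> T0 T1 | T1 A | T2 T0
  B -> T0 T1 | T1 A
  T0 -> a
  T1 -> b
  T2 -> c

CYK fill (cells [i..j] with 2 ≤ i ≤ j ≤ 3 only):
  cell(2,2) c: {T2}  orig:{}
  cell(3,3) a: {T0}  orig:{}
  cell(2,3) ca: {A}

Original NTs in T[2,3] deriving "ca": ["A"]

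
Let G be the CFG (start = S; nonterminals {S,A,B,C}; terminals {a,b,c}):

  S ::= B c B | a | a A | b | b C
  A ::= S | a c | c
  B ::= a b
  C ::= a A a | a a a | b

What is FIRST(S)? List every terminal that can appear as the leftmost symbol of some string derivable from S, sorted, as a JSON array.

FIRST iteration:
round 1:
  A via A→a c: +{a}
  A via A→c: +{c}
  B via B→a b: +{a}
  C via C→a A a: +{a}
  C via C→b: +{b}
  S via S→B c B: +{a}
  S via S→b: +{b}
  S: {a,b}  A: {a,c}  B: {a}  C: {a,b}
round 2:
  A via A→S: +{b}
  S: {a,b}  A: {a,b,c}  B: {a}  C: {a,b}
round 3: done
  S: {a,b}  A: {a,b,c}  B: {a}  C: {a,b}

FIRST(S) = ["a", "b"]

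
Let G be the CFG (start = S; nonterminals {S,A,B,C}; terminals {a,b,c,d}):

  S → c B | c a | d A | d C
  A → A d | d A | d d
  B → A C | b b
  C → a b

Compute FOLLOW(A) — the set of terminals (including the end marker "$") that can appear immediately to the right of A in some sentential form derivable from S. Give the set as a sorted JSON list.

FIRST iteration:
[1]
  A via A→d A: +{d}
  B via B→A C: +{d}
  B via B→b b: +{b}
  C via C→a b: +{a}
  S via S→c B: +{c}
  S via S→d A: +{d}
  FIRST[S]={c,d}  FIRST[A]={d}  FIRST[B]={b,d}  FIRST[C]={a}
[2] done
  FIRST[S]={c,d}  FIRST[A]={d}  FIRST[B]={b,d}  FIRST[C]={a}

FOLLOW iteration:
seed FOLLOW(S) with $
[1]
  A→A d: FOLLOW(A) ⊇ FIRST(d) = {d}; new: +{d}
  B→A C: FOLLOW(A) ⊇ FIRST(C) = {a}; new: +{a}
  S→c B: FOLLOW(B) ⊇ FOLLOW(S) ⊇ {$}; new: +{$}
  S→d A: FOLLOW(A) ⊇ FOLLOW(S) ⊇ {$}; new: +{$}
  S→d C: FOLLOW(C) ⊇ FOLLOW(S) ⊇ {$}; new: +{$}
  FOLLOW(S)={$}  FOLLOW(A)={$,a,d}  FOLLOW(B)={$}  FOLLOW(C)={$}
[2] done
  FOLLOW(S)={$}  FOLLOW(A)={$,a,d}  FOLLOW(B)={$}  FOLLOW(C)={$}

FOLLOW(A) = ["$", "a", "d"]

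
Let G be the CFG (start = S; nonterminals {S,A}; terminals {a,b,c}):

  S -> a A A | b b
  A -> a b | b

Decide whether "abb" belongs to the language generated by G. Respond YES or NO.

Convert to CNF:
  S -> T0 X2 | T1 T1
  A -> T0 T1 | b
  T0 -> a
  T1 -> b
  X2 -> A A

Fill CYK table bottom-up:
  cell(0,0) a: {T0}  orig:{}
  cell(1,1) b: {A,T1}  orig:{A}
  cell(2,2) b: {A,T1}  orig:{A}
  cell(0,1) ab: {A}
  cell(1,2) bb: {S,X2}  orig:{S}
  cell(0,2) abb: {S,X2}  orig:{S}

S ∈ T[0,2] ⇒ YES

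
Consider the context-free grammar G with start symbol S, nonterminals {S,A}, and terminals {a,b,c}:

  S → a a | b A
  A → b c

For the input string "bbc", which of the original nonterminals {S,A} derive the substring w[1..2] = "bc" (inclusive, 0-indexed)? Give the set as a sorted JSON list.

Convert to CNF:
  S -> T0 A | T2 T2
  A -> T0 T1
  T0 -> b
  T1 -> c
  T2 -> a

CYK fill (cells [i..j] with 1 ≤ i ≤ j ≤ 2 only):
  T[1,1] 'b' = {T0}  orig:{}
  T[2,2] 'c' = {T1}  orig:{}
  T[1,2] 'bc' = {A}

Original NTs in T[1,2] deriving "bc": ["A"]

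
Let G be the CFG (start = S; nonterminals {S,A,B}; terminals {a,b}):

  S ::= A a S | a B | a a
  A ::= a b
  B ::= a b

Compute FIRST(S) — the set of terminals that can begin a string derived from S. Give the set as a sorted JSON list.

FIRST iteration:
[1]
  A via A→a b: +{a}
  B via B→a b: +{a}
  S via S→A a S: +{a}
  FIRST[S]={a}  FIRST[A]={a}  FIRST[B]={a}
[2] — fixpoint
  FIRST[S]={a}  FIRST[A]={a}  FIRST[B]={a}

FIRST(S) = ["a"]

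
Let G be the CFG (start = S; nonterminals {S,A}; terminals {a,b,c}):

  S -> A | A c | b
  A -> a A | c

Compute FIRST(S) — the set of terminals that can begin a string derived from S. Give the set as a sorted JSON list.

Compute FIRST by fixpoint:
round 1:
  A via A→a A: +{a}
  A via A→c: +{c}
  S via S→A: +{a,c}
  S via S→b: +{b}
  FIRST[S]={a,b,c}  FIRST[A]={a,c}
round 2: (stable)
  FIRST[S]={a,b,c}  FIRST[A]={a,c}

FIRST(S) = ["a", "b", "c"]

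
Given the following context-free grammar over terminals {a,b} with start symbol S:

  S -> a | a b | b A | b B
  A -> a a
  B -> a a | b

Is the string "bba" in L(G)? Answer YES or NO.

Convert to CNF:
  S -> T0 T1 | T1 A | T1 B | a
  A -> T0 T0
  B -> T0 T0 | b
  T0 -> a
  T1 -> b

CYK table (by increasing span):
  T[0,0] 'b' = {B,T1}  orig:{B}
  T[1,1] 'b' = {B,T1}  orig:{B}
  T[2,2] 'a' = {S,T0}  orig:{S}
  T[0,1] 'bb' = {S}
  T[1,2] 'ba' = ∅
  T[0,2] 'bba' = ∅

S ∉ T[0,2] ⇒ NO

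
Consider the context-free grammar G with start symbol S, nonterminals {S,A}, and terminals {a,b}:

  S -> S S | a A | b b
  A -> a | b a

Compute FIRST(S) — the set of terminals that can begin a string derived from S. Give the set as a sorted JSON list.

FIRST sets, iterate to fixpoint:
iter 1:
  A via A→a: +{a}
  A via A→b a: +{b}
  S via S→a A: +{a}
  S via S→b b: +{b}
  FIRST[S]={a,b}  FIRST[A]={a,b}
iter 2: done
  FIRST[S]={a,b}  FIRST[A]={a,b}

FIRST(S) = ["a", "b"]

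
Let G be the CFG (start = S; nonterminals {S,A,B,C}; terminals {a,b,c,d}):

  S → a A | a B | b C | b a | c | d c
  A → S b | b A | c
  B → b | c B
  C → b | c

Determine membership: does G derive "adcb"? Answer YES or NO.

Convert to CNF:
  S -> T0 C | T0 T2 | T2 A | T2 B | T3 T1 | c
  A -> S T0 | T0 A | c
  B -> T1 B | b
  C -> b | c
  T0 -> b
  T1 -> c
  T2 -> a
  T3 -> d

CYK table (by increasing span):
  cell(0,0) a: {T2}  orig:{}
  cell(1,1) d: {T3}  orig:{}
  cell(2,2) c: {A,C,S,T1}  orig:{A,C,S}
  cell(3,3) b: {B,C,T0}  orig:{B,C}
  cell(0,1) ad: ∅
  cell(1,2) dc: {S}
  cell(2,3) cb: {A,B}
  cell(0,2) adc: ∅
  cell(1,3) dcb: {A}
  cell(0,3) adcb: {S}

S ∈ T[0,3] ⇒ YES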